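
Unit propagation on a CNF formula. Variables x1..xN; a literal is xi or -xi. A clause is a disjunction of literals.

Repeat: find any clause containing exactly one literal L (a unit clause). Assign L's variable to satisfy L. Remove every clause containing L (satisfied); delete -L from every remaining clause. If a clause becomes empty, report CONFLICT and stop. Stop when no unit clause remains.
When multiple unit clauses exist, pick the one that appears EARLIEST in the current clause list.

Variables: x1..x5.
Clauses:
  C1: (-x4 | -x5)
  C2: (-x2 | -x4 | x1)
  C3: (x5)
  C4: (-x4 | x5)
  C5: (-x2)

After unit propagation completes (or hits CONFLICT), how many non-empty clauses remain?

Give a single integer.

Answer: 0

Derivation:
unit clause [5] forces x5=T; simplify:
  drop -5 from [-4, -5] -> [-4]
  satisfied 2 clause(s); 3 remain; assigned so far: [5]
unit clause [-4] forces x4=F; simplify:
  satisfied 2 clause(s); 1 remain; assigned so far: [4, 5]
unit clause [-2] forces x2=F; simplify:
  satisfied 1 clause(s); 0 remain; assigned so far: [2, 4, 5]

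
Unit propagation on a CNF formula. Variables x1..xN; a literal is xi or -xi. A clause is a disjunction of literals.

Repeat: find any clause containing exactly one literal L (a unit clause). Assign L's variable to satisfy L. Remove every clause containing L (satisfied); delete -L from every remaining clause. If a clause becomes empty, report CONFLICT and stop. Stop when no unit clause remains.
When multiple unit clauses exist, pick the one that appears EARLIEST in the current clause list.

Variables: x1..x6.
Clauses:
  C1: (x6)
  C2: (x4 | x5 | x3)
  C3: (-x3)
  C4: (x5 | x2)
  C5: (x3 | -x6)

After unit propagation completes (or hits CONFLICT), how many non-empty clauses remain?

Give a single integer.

Answer: 2

Derivation:
unit clause [6] forces x6=T; simplify:
  drop -6 from [3, -6] -> [3]
  satisfied 1 clause(s); 4 remain; assigned so far: [6]
unit clause [-3] forces x3=F; simplify:
  drop 3 from [4, 5, 3] -> [4, 5]
  drop 3 from [3] -> [] (empty!)
  satisfied 1 clause(s); 3 remain; assigned so far: [3, 6]
CONFLICT (empty clause)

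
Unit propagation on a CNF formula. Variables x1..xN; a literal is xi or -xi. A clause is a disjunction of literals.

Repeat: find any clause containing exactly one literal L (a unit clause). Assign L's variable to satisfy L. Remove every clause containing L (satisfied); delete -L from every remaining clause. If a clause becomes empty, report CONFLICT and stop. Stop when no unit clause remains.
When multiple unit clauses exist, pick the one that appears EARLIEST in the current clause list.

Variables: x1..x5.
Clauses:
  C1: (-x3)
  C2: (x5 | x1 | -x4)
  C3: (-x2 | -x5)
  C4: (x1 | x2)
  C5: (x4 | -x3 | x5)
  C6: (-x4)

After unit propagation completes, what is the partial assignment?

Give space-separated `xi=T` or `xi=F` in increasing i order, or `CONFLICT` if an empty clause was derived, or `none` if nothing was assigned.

unit clause [-3] forces x3=F; simplify:
  satisfied 2 clause(s); 4 remain; assigned so far: [3]
unit clause [-4] forces x4=F; simplify:
  satisfied 2 clause(s); 2 remain; assigned so far: [3, 4]

Answer: x3=F x4=F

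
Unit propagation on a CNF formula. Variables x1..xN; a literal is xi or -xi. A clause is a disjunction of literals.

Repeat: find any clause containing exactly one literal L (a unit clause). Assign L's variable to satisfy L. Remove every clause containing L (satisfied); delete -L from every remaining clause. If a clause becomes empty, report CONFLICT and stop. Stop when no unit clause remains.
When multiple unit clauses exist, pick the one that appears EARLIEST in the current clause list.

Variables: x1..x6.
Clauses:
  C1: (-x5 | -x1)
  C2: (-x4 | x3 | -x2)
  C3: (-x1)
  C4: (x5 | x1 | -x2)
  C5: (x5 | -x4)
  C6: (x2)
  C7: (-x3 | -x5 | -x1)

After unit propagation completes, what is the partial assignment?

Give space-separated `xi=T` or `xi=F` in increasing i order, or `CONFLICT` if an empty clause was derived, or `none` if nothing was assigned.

Answer: x1=F x2=T x5=T

Derivation:
unit clause [-1] forces x1=F; simplify:
  drop 1 from [5, 1, -2] -> [5, -2]
  satisfied 3 clause(s); 4 remain; assigned so far: [1]
unit clause [2] forces x2=T; simplify:
  drop -2 from [-4, 3, -2] -> [-4, 3]
  drop -2 from [5, -2] -> [5]
  satisfied 1 clause(s); 3 remain; assigned so far: [1, 2]
unit clause [5] forces x5=T; simplify:
  satisfied 2 clause(s); 1 remain; assigned so far: [1, 2, 5]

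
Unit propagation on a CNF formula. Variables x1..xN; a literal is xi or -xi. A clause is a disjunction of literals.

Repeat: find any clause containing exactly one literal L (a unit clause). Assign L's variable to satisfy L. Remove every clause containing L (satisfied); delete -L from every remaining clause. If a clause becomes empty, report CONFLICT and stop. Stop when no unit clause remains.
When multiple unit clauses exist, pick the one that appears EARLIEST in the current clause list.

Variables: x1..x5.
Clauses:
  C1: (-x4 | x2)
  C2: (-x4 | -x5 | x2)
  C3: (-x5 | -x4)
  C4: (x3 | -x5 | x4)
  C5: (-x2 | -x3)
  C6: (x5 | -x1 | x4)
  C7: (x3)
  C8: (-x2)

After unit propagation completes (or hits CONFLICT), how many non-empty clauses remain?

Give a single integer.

Answer: 1

Derivation:
unit clause [3] forces x3=T; simplify:
  drop -3 from [-2, -3] -> [-2]
  satisfied 2 clause(s); 6 remain; assigned so far: [3]
unit clause [-2] forces x2=F; simplify:
  drop 2 from [-4, 2] -> [-4]
  drop 2 from [-4, -5, 2] -> [-4, -5]
  satisfied 2 clause(s); 4 remain; assigned so far: [2, 3]
unit clause [-4] forces x4=F; simplify:
  drop 4 from [5, -1, 4] -> [5, -1]
  satisfied 3 clause(s); 1 remain; assigned so far: [2, 3, 4]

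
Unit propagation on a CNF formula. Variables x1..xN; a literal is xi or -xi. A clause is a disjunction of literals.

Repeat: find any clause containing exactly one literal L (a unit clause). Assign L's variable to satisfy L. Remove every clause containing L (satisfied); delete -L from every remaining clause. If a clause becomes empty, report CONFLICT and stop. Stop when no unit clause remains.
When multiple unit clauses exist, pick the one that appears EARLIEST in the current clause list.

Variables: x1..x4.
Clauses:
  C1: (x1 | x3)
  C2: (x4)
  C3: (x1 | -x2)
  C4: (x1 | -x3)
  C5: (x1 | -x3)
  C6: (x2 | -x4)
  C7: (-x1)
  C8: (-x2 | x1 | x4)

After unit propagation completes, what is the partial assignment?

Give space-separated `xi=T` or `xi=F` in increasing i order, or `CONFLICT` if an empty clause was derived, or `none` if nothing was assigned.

unit clause [4] forces x4=T; simplify:
  drop -4 from [2, -4] -> [2]
  satisfied 2 clause(s); 6 remain; assigned so far: [4]
unit clause [2] forces x2=T; simplify:
  drop -2 from [1, -2] -> [1]
  satisfied 1 clause(s); 5 remain; assigned so far: [2, 4]
unit clause [1] forces x1=T; simplify:
  drop -1 from [-1] -> [] (empty!)
  satisfied 4 clause(s); 1 remain; assigned so far: [1, 2, 4]
CONFLICT (empty clause)

Answer: CONFLICT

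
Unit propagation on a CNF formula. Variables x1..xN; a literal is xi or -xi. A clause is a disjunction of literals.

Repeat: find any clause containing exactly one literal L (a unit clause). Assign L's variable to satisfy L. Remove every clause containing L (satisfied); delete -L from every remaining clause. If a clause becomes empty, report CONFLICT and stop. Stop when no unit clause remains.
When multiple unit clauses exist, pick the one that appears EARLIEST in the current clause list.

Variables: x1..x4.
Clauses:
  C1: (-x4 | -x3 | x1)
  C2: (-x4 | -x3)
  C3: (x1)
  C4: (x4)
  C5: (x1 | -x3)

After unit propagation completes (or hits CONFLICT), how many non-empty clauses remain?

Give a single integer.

Answer: 0

Derivation:
unit clause [1] forces x1=T; simplify:
  satisfied 3 clause(s); 2 remain; assigned so far: [1]
unit clause [4] forces x4=T; simplify:
  drop -4 from [-4, -3] -> [-3]
  satisfied 1 clause(s); 1 remain; assigned so far: [1, 4]
unit clause [-3] forces x3=F; simplify:
  satisfied 1 clause(s); 0 remain; assigned so far: [1, 3, 4]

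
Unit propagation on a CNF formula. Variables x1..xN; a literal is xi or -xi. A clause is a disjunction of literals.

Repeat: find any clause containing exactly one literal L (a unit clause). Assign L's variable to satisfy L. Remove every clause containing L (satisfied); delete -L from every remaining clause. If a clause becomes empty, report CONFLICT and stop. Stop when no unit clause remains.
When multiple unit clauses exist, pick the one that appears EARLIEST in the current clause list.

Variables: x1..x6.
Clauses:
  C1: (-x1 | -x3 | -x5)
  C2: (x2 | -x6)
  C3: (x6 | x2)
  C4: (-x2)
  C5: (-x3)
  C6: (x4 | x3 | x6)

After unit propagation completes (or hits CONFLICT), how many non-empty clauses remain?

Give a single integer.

unit clause [-2] forces x2=F; simplify:
  drop 2 from [2, -6] -> [-6]
  drop 2 from [6, 2] -> [6]
  satisfied 1 clause(s); 5 remain; assigned so far: [2]
unit clause [-6] forces x6=F; simplify:
  drop 6 from [6] -> [] (empty!)
  drop 6 from [4, 3, 6] -> [4, 3]
  satisfied 1 clause(s); 4 remain; assigned so far: [2, 6]
CONFLICT (empty clause)

Answer: 3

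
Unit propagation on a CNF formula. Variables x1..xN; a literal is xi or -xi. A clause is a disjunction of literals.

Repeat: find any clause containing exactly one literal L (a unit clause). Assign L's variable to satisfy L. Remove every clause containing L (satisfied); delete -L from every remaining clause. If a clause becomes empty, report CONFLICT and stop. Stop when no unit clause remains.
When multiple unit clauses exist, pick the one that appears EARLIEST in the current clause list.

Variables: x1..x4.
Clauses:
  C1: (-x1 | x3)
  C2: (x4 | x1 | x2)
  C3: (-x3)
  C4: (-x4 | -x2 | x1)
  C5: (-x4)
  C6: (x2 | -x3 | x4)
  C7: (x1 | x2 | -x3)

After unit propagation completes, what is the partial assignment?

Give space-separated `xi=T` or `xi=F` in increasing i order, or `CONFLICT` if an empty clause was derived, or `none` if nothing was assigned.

Answer: x1=F x2=T x3=F x4=F

Derivation:
unit clause [-3] forces x3=F; simplify:
  drop 3 from [-1, 3] -> [-1]
  satisfied 3 clause(s); 4 remain; assigned so far: [3]
unit clause [-1] forces x1=F; simplify:
  drop 1 from [4, 1, 2] -> [4, 2]
  drop 1 from [-4, -2, 1] -> [-4, -2]
  satisfied 1 clause(s); 3 remain; assigned so far: [1, 3]
unit clause [-4] forces x4=F; simplify:
  drop 4 from [4, 2] -> [2]
  satisfied 2 clause(s); 1 remain; assigned so far: [1, 3, 4]
unit clause [2] forces x2=T; simplify:
  satisfied 1 clause(s); 0 remain; assigned so far: [1, 2, 3, 4]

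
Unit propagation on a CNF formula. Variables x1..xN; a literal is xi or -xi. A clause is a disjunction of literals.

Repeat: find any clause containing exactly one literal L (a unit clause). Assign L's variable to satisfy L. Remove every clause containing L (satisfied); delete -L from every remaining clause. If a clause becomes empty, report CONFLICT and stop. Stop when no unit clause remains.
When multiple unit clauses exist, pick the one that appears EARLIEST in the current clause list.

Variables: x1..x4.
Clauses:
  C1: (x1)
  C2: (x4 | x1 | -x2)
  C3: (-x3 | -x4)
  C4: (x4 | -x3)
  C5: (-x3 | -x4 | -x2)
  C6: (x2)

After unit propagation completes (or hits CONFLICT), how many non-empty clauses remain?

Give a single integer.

Answer: 3

Derivation:
unit clause [1] forces x1=T; simplify:
  satisfied 2 clause(s); 4 remain; assigned so far: [1]
unit clause [2] forces x2=T; simplify:
  drop -2 from [-3, -4, -2] -> [-3, -4]
  satisfied 1 clause(s); 3 remain; assigned so far: [1, 2]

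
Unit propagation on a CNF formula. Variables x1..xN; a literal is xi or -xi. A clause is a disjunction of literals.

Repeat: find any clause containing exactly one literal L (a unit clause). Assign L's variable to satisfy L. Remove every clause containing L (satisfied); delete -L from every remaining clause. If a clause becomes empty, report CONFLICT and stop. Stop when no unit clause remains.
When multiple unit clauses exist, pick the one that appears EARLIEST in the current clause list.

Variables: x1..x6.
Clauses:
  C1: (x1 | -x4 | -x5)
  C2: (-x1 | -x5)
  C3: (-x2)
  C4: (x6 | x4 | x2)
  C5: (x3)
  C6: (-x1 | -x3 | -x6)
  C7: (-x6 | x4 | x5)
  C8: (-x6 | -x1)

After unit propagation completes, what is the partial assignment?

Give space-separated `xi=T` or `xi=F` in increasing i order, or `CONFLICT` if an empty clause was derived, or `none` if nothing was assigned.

Answer: x2=F x3=T

Derivation:
unit clause [-2] forces x2=F; simplify:
  drop 2 from [6, 4, 2] -> [6, 4]
  satisfied 1 clause(s); 7 remain; assigned so far: [2]
unit clause [3] forces x3=T; simplify:
  drop -3 from [-1, -3, -6] -> [-1, -6]
  satisfied 1 clause(s); 6 remain; assigned so far: [2, 3]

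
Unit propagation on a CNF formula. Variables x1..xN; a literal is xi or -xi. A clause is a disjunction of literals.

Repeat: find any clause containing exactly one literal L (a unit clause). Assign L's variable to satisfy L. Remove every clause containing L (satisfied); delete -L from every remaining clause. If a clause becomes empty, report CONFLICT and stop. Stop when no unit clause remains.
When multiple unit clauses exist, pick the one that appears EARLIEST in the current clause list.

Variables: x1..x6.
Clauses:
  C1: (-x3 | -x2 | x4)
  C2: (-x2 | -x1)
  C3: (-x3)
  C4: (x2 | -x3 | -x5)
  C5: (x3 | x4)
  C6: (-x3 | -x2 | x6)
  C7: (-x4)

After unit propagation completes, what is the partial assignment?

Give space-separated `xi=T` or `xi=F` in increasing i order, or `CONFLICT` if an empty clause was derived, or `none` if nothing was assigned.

unit clause [-3] forces x3=F; simplify:
  drop 3 from [3, 4] -> [4]
  satisfied 4 clause(s); 3 remain; assigned so far: [3]
unit clause [4] forces x4=T; simplify:
  drop -4 from [-4] -> [] (empty!)
  satisfied 1 clause(s); 2 remain; assigned so far: [3, 4]
CONFLICT (empty clause)

Answer: CONFLICT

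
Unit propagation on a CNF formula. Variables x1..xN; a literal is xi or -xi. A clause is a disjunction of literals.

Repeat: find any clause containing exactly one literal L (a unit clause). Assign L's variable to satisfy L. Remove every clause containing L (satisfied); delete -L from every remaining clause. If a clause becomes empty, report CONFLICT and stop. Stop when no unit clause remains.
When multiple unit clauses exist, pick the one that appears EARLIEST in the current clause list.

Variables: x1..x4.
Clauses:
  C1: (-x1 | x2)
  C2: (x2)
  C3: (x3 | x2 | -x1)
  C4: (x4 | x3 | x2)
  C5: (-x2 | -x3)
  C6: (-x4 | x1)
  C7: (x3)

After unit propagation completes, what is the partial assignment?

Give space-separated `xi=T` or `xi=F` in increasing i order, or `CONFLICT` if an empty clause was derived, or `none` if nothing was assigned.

Answer: CONFLICT

Derivation:
unit clause [2] forces x2=T; simplify:
  drop -2 from [-2, -3] -> [-3]
  satisfied 4 clause(s); 3 remain; assigned so far: [2]
unit clause [-3] forces x3=F; simplify:
  drop 3 from [3] -> [] (empty!)
  satisfied 1 clause(s); 2 remain; assigned so far: [2, 3]
CONFLICT (empty clause)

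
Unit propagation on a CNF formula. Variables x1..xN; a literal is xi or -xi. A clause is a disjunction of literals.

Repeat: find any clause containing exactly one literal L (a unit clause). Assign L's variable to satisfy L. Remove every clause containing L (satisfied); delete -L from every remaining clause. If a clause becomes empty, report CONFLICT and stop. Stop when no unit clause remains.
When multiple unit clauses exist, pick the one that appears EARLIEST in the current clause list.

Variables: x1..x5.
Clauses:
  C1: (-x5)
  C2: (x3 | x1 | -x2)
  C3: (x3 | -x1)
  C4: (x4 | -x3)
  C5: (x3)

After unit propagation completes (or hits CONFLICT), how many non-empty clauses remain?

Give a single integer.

unit clause [-5] forces x5=F; simplify:
  satisfied 1 clause(s); 4 remain; assigned so far: [5]
unit clause [3] forces x3=T; simplify:
  drop -3 from [4, -3] -> [4]
  satisfied 3 clause(s); 1 remain; assigned so far: [3, 5]
unit clause [4] forces x4=T; simplify:
  satisfied 1 clause(s); 0 remain; assigned so far: [3, 4, 5]

Answer: 0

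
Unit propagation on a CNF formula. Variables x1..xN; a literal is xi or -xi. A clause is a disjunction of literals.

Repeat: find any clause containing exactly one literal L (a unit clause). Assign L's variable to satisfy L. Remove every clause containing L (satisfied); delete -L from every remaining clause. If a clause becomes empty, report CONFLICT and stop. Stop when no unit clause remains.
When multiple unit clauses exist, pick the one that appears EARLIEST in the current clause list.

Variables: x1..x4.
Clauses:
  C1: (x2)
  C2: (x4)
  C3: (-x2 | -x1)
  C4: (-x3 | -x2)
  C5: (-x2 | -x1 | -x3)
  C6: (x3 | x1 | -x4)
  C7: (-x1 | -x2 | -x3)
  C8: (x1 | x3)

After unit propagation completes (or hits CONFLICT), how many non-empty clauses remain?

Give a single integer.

unit clause [2] forces x2=T; simplify:
  drop -2 from [-2, -1] -> [-1]
  drop -2 from [-3, -2] -> [-3]
  drop -2 from [-2, -1, -3] -> [-1, -3]
  drop -2 from [-1, -2, -3] -> [-1, -3]
  satisfied 1 clause(s); 7 remain; assigned so far: [2]
unit clause [4] forces x4=T; simplify:
  drop -4 from [3, 1, -4] -> [3, 1]
  satisfied 1 clause(s); 6 remain; assigned so far: [2, 4]
unit clause [-1] forces x1=F; simplify:
  drop 1 from [3, 1] -> [3]
  drop 1 from [1, 3] -> [3]
  satisfied 3 clause(s); 3 remain; assigned so far: [1, 2, 4]
unit clause [-3] forces x3=F; simplify:
  drop 3 from [3] -> [] (empty!)
  drop 3 from [3] -> [] (empty!)
  satisfied 1 clause(s); 2 remain; assigned so far: [1, 2, 3, 4]
CONFLICT (empty clause)

Answer: 0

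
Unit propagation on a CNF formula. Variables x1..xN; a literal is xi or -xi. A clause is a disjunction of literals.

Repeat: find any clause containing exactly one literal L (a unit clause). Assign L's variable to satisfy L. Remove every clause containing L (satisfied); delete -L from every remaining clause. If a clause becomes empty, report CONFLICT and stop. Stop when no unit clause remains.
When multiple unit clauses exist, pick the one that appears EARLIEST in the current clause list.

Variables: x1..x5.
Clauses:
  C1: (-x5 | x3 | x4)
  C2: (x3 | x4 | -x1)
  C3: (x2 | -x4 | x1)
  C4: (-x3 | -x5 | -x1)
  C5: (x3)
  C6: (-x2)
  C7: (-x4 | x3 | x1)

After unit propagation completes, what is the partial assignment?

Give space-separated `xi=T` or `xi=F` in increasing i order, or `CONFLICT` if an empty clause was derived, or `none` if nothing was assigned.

unit clause [3] forces x3=T; simplify:
  drop -3 from [-3, -5, -1] -> [-5, -1]
  satisfied 4 clause(s); 3 remain; assigned so far: [3]
unit clause [-2] forces x2=F; simplify:
  drop 2 from [2, -4, 1] -> [-4, 1]
  satisfied 1 clause(s); 2 remain; assigned so far: [2, 3]

Answer: x2=F x3=T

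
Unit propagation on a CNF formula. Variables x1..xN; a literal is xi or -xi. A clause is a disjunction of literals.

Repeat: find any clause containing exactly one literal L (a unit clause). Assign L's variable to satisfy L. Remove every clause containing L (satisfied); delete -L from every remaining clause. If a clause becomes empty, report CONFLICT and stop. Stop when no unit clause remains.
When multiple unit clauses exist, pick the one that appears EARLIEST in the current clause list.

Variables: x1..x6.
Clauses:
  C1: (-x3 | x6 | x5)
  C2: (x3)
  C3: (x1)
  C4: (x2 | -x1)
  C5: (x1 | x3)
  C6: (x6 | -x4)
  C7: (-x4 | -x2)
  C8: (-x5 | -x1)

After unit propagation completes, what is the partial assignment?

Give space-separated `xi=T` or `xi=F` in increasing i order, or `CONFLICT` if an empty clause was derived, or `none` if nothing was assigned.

unit clause [3] forces x3=T; simplify:
  drop -3 from [-3, 6, 5] -> [6, 5]
  satisfied 2 clause(s); 6 remain; assigned so far: [3]
unit clause [1] forces x1=T; simplify:
  drop -1 from [2, -1] -> [2]
  drop -1 from [-5, -1] -> [-5]
  satisfied 1 clause(s); 5 remain; assigned so far: [1, 3]
unit clause [2] forces x2=T; simplify:
  drop -2 from [-4, -2] -> [-4]
  satisfied 1 clause(s); 4 remain; assigned so far: [1, 2, 3]
unit clause [-4] forces x4=F; simplify:
  satisfied 2 clause(s); 2 remain; assigned so far: [1, 2, 3, 4]
unit clause [-5] forces x5=F; simplify:
  drop 5 from [6, 5] -> [6]
  satisfied 1 clause(s); 1 remain; assigned so far: [1, 2, 3, 4, 5]
unit clause [6] forces x6=T; simplify:
  satisfied 1 clause(s); 0 remain; assigned so far: [1, 2, 3, 4, 5, 6]

Answer: x1=T x2=T x3=T x4=F x5=F x6=T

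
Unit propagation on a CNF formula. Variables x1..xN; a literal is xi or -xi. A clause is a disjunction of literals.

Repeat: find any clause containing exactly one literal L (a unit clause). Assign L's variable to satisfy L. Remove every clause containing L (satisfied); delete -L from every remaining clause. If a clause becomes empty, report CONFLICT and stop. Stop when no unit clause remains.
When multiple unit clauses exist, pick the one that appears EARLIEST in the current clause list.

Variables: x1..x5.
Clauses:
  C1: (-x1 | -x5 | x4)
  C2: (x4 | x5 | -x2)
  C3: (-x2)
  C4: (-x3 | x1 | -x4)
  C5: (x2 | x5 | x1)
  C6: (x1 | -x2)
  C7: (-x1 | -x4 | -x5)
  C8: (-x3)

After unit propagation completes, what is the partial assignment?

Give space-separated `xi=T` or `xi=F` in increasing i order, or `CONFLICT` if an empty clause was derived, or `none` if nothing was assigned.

unit clause [-2] forces x2=F; simplify:
  drop 2 from [2, 5, 1] -> [5, 1]
  satisfied 3 clause(s); 5 remain; assigned so far: [2]
unit clause [-3] forces x3=F; simplify:
  satisfied 2 clause(s); 3 remain; assigned so far: [2, 3]

Answer: x2=F x3=F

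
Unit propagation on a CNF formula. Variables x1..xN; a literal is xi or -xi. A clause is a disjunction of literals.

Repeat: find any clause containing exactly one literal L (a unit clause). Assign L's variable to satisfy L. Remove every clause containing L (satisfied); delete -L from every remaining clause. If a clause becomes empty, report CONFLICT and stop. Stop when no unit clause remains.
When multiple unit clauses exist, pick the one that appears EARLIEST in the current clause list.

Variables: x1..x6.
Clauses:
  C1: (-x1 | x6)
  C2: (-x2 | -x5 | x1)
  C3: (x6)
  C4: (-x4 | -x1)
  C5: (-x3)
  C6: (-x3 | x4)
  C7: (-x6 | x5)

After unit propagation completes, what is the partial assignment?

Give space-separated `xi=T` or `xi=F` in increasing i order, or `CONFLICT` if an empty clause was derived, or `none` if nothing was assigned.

unit clause [6] forces x6=T; simplify:
  drop -6 from [-6, 5] -> [5]
  satisfied 2 clause(s); 5 remain; assigned so far: [6]
unit clause [-3] forces x3=F; simplify:
  satisfied 2 clause(s); 3 remain; assigned so far: [3, 6]
unit clause [5] forces x5=T; simplify:
  drop -5 from [-2, -5, 1] -> [-2, 1]
  satisfied 1 clause(s); 2 remain; assigned so far: [3, 5, 6]

Answer: x3=F x5=T x6=T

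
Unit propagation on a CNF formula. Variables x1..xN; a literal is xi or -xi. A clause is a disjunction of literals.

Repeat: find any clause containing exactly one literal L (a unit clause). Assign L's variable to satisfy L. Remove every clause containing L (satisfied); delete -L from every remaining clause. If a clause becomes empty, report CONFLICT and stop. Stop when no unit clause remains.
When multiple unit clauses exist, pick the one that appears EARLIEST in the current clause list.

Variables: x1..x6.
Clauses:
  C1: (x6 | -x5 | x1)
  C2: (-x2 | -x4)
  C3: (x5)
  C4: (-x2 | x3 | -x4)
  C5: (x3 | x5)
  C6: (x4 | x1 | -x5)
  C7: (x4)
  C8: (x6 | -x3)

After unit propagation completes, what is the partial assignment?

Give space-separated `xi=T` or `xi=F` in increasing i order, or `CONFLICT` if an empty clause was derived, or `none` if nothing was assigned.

unit clause [5] forces x5=T; simplify:
  drop -5 from [6, -5, 1] -> [6, 1]
  drop -5 from [4, 1, -5] -> [4, 1]
  satisfied 2 clause(s); 6 remain; assigned so far: [5]
unit clause [4] forces x4=T; simplify:
  drop -4 from [-2, -4] -> [-2]
  drop -4 from [-2, 3, -4] -> [-2, 3]
  satisfied 2 clause(s); 4 remain; assigned so far: [4, 5]
unit clause [-2] forces x2=F; simplify:
  satisfied 2 clause(s); 2 remain; assigned so far: [2, 4, 5]

Answer: x2=F x4=T x5=T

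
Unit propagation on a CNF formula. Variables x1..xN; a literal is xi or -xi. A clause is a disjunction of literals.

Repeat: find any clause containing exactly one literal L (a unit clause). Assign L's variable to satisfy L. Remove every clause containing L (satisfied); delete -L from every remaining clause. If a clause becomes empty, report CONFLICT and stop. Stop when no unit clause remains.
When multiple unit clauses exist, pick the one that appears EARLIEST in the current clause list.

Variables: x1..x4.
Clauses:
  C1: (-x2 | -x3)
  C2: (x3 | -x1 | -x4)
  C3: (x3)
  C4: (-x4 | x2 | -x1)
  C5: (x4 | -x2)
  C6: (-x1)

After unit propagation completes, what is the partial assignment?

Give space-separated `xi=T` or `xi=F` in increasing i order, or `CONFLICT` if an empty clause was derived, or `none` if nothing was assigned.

unit clause [3] forces x3=T; simplify:
  drop -3 from [-2, -3] -> [-2]
  satisfied 2 clause(s); 4 remain; assigned so far: [3]
unit clause [-2] forces x2=F; simplify:
  drop 2 from [-4, 2, -1] -> [-4, -1]
  satisfied 2 clause(s); 2 remain; assigned so far: [2, 3]
unit clause [-1] forces x1=F; simplify:
  satisfied 2 clause(s); 0 remain; assigned so far: [1, 2, 3]

Answer: x1=F x2=F x3=T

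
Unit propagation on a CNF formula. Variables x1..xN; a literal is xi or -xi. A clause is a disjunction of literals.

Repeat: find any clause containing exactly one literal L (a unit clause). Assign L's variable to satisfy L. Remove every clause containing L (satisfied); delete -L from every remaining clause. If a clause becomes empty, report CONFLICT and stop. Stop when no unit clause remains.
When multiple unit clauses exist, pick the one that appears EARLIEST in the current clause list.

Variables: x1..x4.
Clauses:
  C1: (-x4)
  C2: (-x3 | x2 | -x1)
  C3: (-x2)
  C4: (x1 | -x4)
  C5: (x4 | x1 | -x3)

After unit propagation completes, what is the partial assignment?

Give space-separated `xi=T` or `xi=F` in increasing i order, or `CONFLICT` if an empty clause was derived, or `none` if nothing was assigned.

Answer: x2=F x4=F

Derivation:
unit clause [-4] forces x4=F; simplify:
  drop 4 from [4, 1, -3] -> [1, -3]
  satisfied 2 clause(s); 3 remain; assigned so far: [4]
unit clause [-2] forces x2=F; simplify:
  drop 2 from [-3, 2, -1] -> [-3, -1]
  satisfied 1 clause(s); 2 remain; assigned so far: [2, 4]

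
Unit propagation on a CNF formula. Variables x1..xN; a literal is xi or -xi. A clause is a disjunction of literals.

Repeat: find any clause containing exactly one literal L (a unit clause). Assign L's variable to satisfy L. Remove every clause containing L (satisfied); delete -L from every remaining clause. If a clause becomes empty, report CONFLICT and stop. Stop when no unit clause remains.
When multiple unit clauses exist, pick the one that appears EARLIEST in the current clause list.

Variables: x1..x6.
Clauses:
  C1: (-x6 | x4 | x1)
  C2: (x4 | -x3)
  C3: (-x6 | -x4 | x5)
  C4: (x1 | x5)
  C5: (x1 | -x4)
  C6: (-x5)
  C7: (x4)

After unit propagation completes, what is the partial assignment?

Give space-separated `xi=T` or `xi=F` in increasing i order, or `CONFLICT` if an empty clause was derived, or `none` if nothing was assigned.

unit clause [-5] forces x5=F; simplify:
  drop 5 from [-6, -4, 5] -> [-6, -4]
  drop 5 from [1, 5] -> [1]
  satisfied 1 clause(s); 6 remain; assigned so far: [5]
unit clause [1] forces x1=T; simplify:
  satisfied 3 clause(s); 3 remain; assigned so far: [1, 5]
unit clause [4] forces x4=T; simplify:
  drop -4 from [-6, -4] -> [-6]
  satisfied 2 clause(s); 1 remain; assigned so far: [1, 4, 5]
unit clause [-6] forces x6=F; simplify:
  satisfied 1 clause(s); 0 remain; assigned so far: [1, 4, 5, 6]

Answer: x1=T x4=T x5=F x6=F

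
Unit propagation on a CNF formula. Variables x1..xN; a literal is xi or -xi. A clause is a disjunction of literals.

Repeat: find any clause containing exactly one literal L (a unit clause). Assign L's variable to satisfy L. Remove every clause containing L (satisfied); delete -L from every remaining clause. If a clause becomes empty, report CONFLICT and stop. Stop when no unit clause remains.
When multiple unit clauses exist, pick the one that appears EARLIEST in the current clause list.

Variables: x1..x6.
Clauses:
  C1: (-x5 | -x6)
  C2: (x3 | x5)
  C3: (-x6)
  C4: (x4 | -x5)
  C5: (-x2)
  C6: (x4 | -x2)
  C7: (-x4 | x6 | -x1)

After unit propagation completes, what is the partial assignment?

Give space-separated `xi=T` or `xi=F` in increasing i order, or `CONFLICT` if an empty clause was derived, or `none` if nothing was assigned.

Answer: x2=F x6=F

Derivation:
unit clause [-6] forces x6=F; simplify:
  drop 6 from [-4, 6, -1] -> [-4, -1]
  satisfied 2 clause(s); 5 remain; assigned so far: [6]
unit clause [-2] forces x2=F; simplify:
  satisfied 2 clause(s); 3 remain; assigned so far: [2, 6]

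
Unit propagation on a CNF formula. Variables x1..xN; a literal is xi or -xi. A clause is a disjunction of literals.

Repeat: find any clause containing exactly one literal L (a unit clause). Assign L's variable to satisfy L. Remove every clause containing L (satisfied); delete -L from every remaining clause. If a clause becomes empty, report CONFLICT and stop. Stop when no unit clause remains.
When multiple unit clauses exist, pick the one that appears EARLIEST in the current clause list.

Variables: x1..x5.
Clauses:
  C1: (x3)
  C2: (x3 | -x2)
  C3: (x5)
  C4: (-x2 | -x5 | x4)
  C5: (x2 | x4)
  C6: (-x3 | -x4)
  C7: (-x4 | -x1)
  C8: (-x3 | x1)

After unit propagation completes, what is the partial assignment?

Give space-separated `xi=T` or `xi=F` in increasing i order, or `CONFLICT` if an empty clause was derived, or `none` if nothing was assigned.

Answer: CONFLICT

Derivation:
unit clause [3] forces x3=T; simplify:
  drop -3 from [-3, -4] -> [-4]
  drop -3 from [-3, 1] -> [1]
  satisfied 2 clause(s); 6 remain; assigned so far: [3]
unit clause [5] forces x5=T; simplify:
  drop -5 from [-2, -5, 4] -> [-2, 4]
  satisfied 1 clause(s); 5 remain; assigned so far: [3, 5]
unit clause [-4] forces x4=F; simplify:
  drop 4 from [-2, 4] -> [-2]
  drop 4 from [2, 4] -> [2]
  satisfied 2 clause(s); 3 remain; assigned so far: [3, 4, 5]
unit clause [-2] forces x2=F; simplify:
  drop 2 from [2] -> [] (empty!)
  satisfied 1 clause(s); 2 remain; assigned so far: [2, 3, 4, 5]
CONFLICT (empty clause)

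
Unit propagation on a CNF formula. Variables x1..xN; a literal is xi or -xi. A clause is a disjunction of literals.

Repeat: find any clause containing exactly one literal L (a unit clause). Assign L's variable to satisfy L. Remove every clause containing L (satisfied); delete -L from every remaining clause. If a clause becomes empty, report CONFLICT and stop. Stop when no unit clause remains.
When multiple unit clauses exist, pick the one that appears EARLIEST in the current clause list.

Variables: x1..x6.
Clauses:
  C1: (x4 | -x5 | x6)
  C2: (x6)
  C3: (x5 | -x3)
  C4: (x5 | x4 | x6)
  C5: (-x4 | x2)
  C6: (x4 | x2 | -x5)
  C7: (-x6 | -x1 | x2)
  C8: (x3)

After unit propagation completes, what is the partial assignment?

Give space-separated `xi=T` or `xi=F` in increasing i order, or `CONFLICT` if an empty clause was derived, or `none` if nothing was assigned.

Answer: x3=T x5=T x6=T

Derivation:
unit clause [6] forces x6=T; simplify:
  drop -6 from [-6, -1, 2] -> [-1, 2]
  satisfied 3 clause(s); 5 remain; assigned so far: [6]
unit clause [3] forces x3=T; simplify:
  drop -3 from [5, -3] -> [5]
  satisfied 1 clause(s); 4 remain; assigned so far: [3, 6]
unit clause [5] forces x5=T; simplify:
  drop -5 from [4, 2, -5] -> [4, 2]
  satisfied 1 clause(s); 3 remain; assigned so far: [3, 5, 6]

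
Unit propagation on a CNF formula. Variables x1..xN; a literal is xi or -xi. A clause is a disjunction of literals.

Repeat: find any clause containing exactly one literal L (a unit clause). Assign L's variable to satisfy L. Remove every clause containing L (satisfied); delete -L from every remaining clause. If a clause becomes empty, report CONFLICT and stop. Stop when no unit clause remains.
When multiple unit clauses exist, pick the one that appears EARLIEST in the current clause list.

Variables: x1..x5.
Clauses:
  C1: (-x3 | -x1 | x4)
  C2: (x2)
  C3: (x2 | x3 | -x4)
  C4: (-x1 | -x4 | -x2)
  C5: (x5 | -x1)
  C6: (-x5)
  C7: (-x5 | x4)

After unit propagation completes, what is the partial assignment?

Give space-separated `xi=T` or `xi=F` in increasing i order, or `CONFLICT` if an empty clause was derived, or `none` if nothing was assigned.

unit clause [2] forces x2=T; simplify:
  drop -2 from [-1, -4, -2] -> [-1, -4]
  satisfied 2 clause(s); 5 remain; assigned so far: [2]
unit clause [-5] forces x5=F; simplify:
  drop 5 from [5, -1] -> [-1]
  satisfied 2 clause(s); 3 remain; assigned so far: [2, 5]
unit clause [-1] forces x1=F; simplify:
  satisfied 3 clause(s); 0 remain; assigned so far: [1, 2, 5]

Answer: x1=F x2=T x5=F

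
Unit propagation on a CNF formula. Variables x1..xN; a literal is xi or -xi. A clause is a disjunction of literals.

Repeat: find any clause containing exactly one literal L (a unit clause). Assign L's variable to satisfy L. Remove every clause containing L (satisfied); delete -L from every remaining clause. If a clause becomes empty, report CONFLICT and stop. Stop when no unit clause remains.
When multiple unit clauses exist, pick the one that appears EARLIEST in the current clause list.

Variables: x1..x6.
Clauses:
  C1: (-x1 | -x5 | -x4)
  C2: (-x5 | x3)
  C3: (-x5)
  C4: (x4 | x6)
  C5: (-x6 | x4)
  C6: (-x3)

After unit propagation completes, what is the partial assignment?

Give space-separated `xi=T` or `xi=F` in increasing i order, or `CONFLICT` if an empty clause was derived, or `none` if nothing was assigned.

Answer: x3=F x5=F

Derivation:
unit clause [-5] forces x5=F; simplify:
  satisfied 3 clause(s); 3 remain; assigned so far: [5]
unit clause [-3] forces x3=F; simplify:
  satisfied 1 clause(s); 2 remain; assigned so far: [3, 5]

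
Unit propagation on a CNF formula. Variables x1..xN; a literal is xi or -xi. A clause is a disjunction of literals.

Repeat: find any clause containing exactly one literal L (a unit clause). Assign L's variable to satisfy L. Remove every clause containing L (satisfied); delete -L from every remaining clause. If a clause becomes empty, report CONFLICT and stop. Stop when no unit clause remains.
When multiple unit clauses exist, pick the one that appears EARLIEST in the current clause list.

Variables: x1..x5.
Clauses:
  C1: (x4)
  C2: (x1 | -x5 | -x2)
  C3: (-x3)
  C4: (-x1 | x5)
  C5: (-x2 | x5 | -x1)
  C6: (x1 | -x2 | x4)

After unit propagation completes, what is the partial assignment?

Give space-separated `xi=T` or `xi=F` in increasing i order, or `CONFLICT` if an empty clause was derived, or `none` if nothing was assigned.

Answer: x3=F x4=T

Derivation:
unit clause [4] forces x4=T; simplify:
  satisfied 2 clause(s); 4 remain; assigned so far: [4]
unit clause [-3] forces x3=F; simplify:
  satisfied 1 clause(s); 3 remain; assigned so far: [3, 4]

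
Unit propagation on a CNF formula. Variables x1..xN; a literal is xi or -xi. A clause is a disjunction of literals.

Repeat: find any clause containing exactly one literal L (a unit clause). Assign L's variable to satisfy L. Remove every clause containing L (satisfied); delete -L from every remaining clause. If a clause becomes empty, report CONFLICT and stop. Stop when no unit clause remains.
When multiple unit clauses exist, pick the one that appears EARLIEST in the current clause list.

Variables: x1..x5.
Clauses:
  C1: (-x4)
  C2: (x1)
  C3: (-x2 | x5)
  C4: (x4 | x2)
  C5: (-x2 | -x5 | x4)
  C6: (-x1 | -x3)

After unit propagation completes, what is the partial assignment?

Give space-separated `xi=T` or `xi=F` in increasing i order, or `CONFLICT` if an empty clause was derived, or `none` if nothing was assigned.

unit clause [-4] forces x4=F; simplify:
  drop 4 from [4, 2] -> [2]
  drop 4 from [-2, -5, 4] -> [-2, -5]
  satisfied 1 clause(s); 5 remain; assigned so far: [4]
unit clause [1] forces x1=T; simplify:
  drop -1 from [-1, -3] -> [-3]
  satisfied 1 clause(s); 4 remain; assigned so far: [1, 4]
unit clause [2] forces x2=T; simplify:
  drop -2 from [-2, 5] -> [5]
  drop -2 from [-2, -5] -> [-5]
  satisfied 1 clause(s); 3 remain; assigned so far: [1, 2, 4]
unit clause [5] forces x5=T; simplify:
  drop -5 from [-5] -> [] (empty!)
  satisfied 1 clause(s); 2 remain; assigned so far: [1, 2, 4, 5]
CONFLICT (empty clause)

Answer: CONFLICT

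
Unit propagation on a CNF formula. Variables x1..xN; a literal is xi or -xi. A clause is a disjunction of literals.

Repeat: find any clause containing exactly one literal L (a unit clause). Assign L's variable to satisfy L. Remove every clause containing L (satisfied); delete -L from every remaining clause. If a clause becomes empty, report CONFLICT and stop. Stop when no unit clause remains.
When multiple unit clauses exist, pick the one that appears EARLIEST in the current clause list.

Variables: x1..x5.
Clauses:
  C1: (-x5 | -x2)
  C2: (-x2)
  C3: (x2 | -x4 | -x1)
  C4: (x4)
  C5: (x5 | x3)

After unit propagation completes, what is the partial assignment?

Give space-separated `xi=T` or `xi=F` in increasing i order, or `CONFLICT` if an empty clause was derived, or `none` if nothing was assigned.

Answer: x1=F x2=F x4=T

Derivation:
unit clause [-2] forces x2=F; simplify:
  drop 2 from [2, -4, -1] -> [-4, -1]
  satisfied 2 clause(s); 3 remain; assigned so far: [2]
unit clause [4] forces x4=T; simplify:
  drop -4 from [-4, -1] -> [-1]
  satisfied 1 clause(s); 2 remain; assigned so far: [2, 4]
unit clause [-1] forces x1=F; simplify:
  satisfied 1 clause(s); 1 remain; assigned so far: [1, 2, 4]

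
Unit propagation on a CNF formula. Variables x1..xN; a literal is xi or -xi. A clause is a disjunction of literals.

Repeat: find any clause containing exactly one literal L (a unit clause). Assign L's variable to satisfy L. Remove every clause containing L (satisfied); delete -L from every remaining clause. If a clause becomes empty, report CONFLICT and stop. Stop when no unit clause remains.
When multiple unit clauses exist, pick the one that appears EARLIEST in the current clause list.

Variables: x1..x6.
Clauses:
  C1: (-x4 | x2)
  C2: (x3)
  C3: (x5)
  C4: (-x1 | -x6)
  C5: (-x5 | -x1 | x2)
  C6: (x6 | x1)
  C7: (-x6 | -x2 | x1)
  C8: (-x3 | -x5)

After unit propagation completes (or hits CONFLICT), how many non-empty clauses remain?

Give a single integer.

Answer: 5

Derivation:
unit clause [3] forces x3=T; simplify:
  drop -3 from [-3, -5] -> [-5]
  satisfied 1 clause(s); 7 remain; assigned so far: [3]
unit clause [5] forces x5=T; simplify:
  drop -5 from [-5, -1, 2] -> [-1, 2]
  drop -5 from [-5] -> [] (empty!)
  satisfied 1 clause(s); 6 remain; assigned so far: [3, 5]
CONFLICT (empty clause)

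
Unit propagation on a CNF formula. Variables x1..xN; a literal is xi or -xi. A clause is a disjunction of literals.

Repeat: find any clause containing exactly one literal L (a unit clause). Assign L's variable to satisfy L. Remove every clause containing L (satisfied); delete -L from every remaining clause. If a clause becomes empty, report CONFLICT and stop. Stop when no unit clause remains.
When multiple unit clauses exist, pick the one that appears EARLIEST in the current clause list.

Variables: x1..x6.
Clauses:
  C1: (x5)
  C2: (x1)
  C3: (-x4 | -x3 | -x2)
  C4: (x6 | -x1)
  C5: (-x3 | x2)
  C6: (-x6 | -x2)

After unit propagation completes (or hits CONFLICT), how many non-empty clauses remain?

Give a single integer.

Answer: 0

Derivation:
unit clause [5] forces x5=T; simplify:
  satisfied 1 clause(s); 5 remain; assigned so far: [5]
unit clause [1] forces x1=T; simplify:
  drop -1 from [6, -1] -> [6]
  satisfied 1 clause(s); 4 remain; assigned so far: [1, 5]
unit clause [6] forces x6=T; simplify:
  drop -6 from [-6, -2] -> [-2]
  satisfied 1 clause(s); 3 remain; assigned so far: [1, 5, 6]
unit clause [-2] forces x2=F; simplify:
  drop 2 from [-3, 2] -> [-3]
  satisfied 2 clause(s); 1 remain; assigned so far: [1, 2, 5, 6]
unit clause [-3] forces x3=F; simplify:
  satisfied 1 clause(s); 0 remain; assigned so far: [1, 2, 3, 5, 6]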